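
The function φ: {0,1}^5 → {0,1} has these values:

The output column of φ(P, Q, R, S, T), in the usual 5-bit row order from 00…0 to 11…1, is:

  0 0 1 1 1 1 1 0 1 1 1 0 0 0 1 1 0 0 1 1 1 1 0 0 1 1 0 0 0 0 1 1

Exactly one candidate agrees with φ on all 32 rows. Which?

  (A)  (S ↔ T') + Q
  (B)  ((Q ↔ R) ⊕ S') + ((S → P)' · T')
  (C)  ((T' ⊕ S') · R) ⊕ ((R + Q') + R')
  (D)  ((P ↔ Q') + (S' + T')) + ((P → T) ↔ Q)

B

(A) fails at (0,0,0,0,1): the formula yields 1, φ is 0.
(C) fails at (0,0,0,0,0): the formula yields 1, φ is 0.
(D) fails at (0,0,0,0,0): the formula yields 1, φ is 0.
That leaves (B). Evaluating it on every row reproduces the table of φ exactly.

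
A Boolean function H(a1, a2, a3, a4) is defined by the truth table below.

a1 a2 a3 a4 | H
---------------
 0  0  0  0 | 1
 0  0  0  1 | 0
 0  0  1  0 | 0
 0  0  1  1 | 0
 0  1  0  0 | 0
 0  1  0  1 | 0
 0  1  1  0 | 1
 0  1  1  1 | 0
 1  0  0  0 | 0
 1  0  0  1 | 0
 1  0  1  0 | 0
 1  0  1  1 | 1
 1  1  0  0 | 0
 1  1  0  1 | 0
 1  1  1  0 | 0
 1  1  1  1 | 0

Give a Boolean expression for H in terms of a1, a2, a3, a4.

The 1-rows are (0,0,0,0), (0,1,1,0), (1,0,1,1). Each contributes one minterm — ¬a1·¬a2·¬a3·¬a4; ¬a1·a2·a3·¬a4; a1·¬a2·a3·a4 — and their disjunction is a sum-of-products form of H.

H(a1, a2, a3, a4) = ((((~a1 & ~a2) & ~a3) & ~a4) | (((~a1 & a2) & a3) & ~a4)) | (((a1 & ~a2) & a3) & a4)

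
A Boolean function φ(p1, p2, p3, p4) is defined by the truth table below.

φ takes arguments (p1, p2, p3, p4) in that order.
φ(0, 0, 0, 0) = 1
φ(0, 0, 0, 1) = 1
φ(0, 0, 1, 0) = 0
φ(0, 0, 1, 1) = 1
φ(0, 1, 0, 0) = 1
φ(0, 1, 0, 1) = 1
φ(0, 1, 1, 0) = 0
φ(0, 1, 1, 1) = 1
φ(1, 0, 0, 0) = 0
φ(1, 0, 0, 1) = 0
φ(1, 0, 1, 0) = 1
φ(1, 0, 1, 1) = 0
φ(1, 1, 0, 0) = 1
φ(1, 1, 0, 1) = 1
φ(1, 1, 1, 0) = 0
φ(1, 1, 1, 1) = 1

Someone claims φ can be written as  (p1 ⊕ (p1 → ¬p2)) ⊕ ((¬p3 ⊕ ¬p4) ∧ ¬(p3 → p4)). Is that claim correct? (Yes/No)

Yes

Test each input against both φ and the formula:
  p1=0, p2=0, p3=0, p4=0: formula gives 1, φ = 1 ✓
  p1=0, p2=0, p3=0, p4=1: formula gives 1, φ = 1 ✓
  p1=0, p2=0, p3=1, p4=0: formula gives 0, φ = 0 ✓
  p1=0, p2=0, p3=1, p4=1: formula gives 1, φ = 1 ✓
  … (the remaining 12 rows also agree.)
All 16 rows match — the expression computes φ exactly.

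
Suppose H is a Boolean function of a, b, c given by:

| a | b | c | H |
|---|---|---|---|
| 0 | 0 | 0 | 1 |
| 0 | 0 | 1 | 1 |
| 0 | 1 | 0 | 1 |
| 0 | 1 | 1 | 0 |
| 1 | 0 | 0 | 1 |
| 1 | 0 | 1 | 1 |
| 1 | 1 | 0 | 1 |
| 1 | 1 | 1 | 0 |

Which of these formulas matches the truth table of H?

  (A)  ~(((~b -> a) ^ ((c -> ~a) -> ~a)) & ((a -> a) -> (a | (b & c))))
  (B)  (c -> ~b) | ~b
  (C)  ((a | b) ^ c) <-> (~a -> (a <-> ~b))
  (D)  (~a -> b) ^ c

(A) fails at (0,1,1): the formula yields 1, H is 0.
(C) fails at (0,0,1): the formula yields 0, H is 1.
(D) fails at (0,0,0): the formula yields 0, H is 1.
That leaves (B). Evaluating it on every row reproduces the table of H exactly.

B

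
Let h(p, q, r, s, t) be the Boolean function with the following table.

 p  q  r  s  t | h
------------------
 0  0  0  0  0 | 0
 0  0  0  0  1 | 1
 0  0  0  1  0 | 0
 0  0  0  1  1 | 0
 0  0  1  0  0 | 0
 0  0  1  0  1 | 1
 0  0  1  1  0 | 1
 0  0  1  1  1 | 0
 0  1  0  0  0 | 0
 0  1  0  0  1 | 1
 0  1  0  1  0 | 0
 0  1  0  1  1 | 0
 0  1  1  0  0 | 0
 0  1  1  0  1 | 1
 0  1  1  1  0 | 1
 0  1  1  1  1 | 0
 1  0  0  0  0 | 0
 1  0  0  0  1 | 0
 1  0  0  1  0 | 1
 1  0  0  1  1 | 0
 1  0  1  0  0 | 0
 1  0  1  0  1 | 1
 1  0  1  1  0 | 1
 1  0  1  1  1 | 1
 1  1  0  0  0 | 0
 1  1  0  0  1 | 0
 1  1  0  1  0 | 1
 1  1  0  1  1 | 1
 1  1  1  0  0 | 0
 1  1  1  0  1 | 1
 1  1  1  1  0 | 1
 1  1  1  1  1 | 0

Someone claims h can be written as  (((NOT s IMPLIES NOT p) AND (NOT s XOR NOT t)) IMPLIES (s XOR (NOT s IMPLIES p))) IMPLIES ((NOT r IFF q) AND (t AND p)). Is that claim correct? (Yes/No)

No

Check the formula against h row by row:
  p=0, q=0, r=0, s=0, t=0: formula gives 0, h = 0 ✓
  p=0, q=0, r=0, s=0, t=1: formula gives 1, h = 1 ✓
  p=0, q=0, r=0, s=1, t=0: formula gives 1, but h = 0 ✗
Since they disagree at (0,0,0,1,0), the expression is not a correct formula for h.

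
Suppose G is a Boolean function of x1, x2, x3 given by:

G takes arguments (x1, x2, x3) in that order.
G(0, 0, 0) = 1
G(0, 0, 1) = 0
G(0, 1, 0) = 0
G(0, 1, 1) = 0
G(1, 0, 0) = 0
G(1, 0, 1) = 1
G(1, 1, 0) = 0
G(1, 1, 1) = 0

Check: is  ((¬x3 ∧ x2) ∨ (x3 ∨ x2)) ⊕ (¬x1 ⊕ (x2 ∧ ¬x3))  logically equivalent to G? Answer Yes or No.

Evaluate ((¬x3 ∧ x2) ∨ (x3 ∨ x2)) ⊕ (¬x1 ⊕ (x2 ∧ ¬x3)) on each row and compare to G:
  x1=0, x2=0, x3=0: formula gives 1, G = 1 ✓
  x1=0, x2=0, x3=1: formula gives 0, G = 0 ✓
  x1=0, x2=1, x3=0: formula gives 1, but G = 0 ✗
A single disagreement suffices: at (0,1,0) they differ, so the formula does not compute G.

No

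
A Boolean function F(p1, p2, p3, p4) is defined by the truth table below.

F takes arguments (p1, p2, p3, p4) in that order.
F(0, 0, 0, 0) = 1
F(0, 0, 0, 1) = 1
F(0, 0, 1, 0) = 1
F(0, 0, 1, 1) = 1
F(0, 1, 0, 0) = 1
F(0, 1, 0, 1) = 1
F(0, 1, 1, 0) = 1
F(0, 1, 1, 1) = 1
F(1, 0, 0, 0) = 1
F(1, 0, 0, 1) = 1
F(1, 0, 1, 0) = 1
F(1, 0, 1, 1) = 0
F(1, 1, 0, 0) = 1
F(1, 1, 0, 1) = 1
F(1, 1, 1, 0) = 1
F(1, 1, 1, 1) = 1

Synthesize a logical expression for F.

F is 0 on exactly one input, (1,0,1,1), whose minterm is p1·¬p2·p3·p4. So F is the negation of that single conjunction.

F(p1, p2, p3, p4) = ¬(((p1 ∧ ¬p2) ∧ p3) ∧ p4)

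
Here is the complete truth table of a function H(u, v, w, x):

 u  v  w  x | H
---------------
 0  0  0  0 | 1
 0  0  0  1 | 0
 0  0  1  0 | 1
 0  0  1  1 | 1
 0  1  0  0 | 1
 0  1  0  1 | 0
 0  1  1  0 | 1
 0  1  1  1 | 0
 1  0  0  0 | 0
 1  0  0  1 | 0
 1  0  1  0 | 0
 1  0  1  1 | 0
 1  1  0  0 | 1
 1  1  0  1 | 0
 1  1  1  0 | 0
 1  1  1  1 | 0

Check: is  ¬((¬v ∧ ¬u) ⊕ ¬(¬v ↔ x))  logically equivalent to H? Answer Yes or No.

Test each input against both H and the formula:
  u=0, v=0, w=0, x=0: formula gives 1, H = 1 ✓
  u=0, v=0, w=0, x=1: formula gives 0, H = 0 ✓
  u=0, v=0, w=1, x=0: formula gives 1, H = 1 ✓
  u=0, v=0, w=1, x=1: formula gives 0, but H = 1 ✗
Row (0,0,1,1) is a counterexample, so the formula is not equivalent to H.

No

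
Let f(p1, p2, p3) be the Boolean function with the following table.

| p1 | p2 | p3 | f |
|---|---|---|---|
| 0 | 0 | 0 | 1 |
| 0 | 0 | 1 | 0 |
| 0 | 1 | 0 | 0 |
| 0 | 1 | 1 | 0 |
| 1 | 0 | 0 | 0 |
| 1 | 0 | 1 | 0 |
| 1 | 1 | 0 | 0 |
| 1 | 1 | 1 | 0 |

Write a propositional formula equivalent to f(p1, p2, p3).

The output is 1 only when every input is 0 — NOR of all inputs.

f(p1, p2, p3) = NOT ((p1 OR p2) OR p3)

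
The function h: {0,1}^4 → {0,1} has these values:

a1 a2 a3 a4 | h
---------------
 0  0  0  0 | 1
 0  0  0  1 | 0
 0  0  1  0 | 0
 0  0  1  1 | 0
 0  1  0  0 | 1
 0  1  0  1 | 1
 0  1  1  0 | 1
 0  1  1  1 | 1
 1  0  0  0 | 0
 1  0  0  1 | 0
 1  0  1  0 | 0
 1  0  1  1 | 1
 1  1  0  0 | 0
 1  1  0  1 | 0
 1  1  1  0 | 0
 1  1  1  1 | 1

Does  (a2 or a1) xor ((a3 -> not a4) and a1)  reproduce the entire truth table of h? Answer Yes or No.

Evaluate (a2 or a1) xor ((a3 -> not a4) and a1) on each row and compare to h:
  a1=0, a2=0, a3=0, a4=0: formula gives 0, but h = 1 ✗
Since they disagree at (0,0,0,0), the expression is not a correct formula for h.

No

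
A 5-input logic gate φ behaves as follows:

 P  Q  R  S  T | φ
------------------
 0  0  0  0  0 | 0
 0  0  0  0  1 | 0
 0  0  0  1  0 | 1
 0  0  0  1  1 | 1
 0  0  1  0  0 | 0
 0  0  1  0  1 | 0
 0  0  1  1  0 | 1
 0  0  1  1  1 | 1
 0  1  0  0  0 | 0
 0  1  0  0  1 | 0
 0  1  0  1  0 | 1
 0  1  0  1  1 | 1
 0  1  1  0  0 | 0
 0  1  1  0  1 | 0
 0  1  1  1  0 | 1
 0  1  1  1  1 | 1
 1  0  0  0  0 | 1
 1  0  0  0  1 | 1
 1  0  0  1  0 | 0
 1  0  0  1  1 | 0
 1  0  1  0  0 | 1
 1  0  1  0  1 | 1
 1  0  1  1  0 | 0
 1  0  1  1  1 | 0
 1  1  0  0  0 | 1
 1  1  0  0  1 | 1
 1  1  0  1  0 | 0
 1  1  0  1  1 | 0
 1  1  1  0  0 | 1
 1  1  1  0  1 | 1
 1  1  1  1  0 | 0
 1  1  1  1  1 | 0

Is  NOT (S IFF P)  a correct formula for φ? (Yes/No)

Yes

Test each input against both φ and the formula:
  P=0, Q=0, R=0, S=0, T=0: formula gives 0, φ = 0 ✓
  P=0, Q=0, R=0, S=0, T=1: formula gives 0, φ = 0 ✓
  P=0, Q=0, R=0, S=1, T=0: formula gives 1, φ = 1 ✓
  P=0, Q=0, R=0, S=1, T=1: formula gives 1, φ = 1 ✓
  … (the remaining 28 rows also agree.)
All 32 rows match — the expression computes φ exactly.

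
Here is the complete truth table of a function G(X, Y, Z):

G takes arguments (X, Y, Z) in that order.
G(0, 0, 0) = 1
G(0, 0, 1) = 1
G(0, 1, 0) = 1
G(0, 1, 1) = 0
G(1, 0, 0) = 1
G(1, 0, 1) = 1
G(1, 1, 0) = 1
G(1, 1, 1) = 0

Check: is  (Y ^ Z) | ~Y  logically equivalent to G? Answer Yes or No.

Test each input against both G and the formula:
  X=0, Y=0, Z=0: formula gives 1, G = 1 ✓
  X=0, Y=0, Z=1: formula gives 1, G = 1 ✓
  X=0, Y=1, Z=0: formula gives 1, G = 1 ✓
  X=0, Y=1, Z=1: formula gives 0, G = 0 ✓
  X=1, Y=0, Z=0: formula gives 1, G = 1 ✓
  … (the remaining 3 rows also agree.)
Every row agrees, so the formula is equivalent.

Yes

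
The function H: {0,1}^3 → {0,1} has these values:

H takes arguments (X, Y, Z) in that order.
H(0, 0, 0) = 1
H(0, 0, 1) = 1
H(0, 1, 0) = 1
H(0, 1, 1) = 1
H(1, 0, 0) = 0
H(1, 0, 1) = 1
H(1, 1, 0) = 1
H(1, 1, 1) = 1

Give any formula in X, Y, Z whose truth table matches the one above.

H(X, Y, Z) = ((X · Y') · Z')'

H is 0 on exactly one input, (1,0,0), whose minterm is X·¬Y·¬Z. So H is the negation of that single conjunction.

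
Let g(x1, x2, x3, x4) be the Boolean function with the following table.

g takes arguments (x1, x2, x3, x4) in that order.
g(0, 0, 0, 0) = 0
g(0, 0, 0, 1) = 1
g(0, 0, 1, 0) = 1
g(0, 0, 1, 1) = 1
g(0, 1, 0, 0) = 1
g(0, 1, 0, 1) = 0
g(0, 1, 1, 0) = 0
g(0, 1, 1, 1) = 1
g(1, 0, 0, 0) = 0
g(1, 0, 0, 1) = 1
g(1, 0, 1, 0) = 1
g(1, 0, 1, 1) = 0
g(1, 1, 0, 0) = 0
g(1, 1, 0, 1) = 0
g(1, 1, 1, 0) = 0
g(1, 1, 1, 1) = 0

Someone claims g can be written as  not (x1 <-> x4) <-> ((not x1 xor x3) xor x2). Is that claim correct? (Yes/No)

Test each input against both g and the formula:
  x1=0, x2=0, x3=0, x4=0: formula gives 0, g = 0 ✓
  x1=0, x2=0, x3=0, x4=1: formula gives 1, g = 1 ✓
  x1=0, x2=0, x3=1, x4=0: formula gives 1, g = 1 ✓
  x1=0, x2=0, x3=1, x4=1: formula gives 0, but g = 1 ✗
Row (0,0,1,1) is a counterexample, so the formula is not equivalent to g.

No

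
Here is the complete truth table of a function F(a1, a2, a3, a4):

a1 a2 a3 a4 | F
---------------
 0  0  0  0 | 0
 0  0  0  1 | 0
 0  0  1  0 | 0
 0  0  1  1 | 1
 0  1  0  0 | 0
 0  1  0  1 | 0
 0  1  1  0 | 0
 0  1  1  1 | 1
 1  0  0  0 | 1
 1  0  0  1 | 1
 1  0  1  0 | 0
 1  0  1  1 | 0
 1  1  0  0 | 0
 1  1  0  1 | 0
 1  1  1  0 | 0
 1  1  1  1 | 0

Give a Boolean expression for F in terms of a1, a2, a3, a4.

F=1 on 4 inputs: (0,0,1,1), (0,1,1,1), (1,0,0,0), (1,0,0,1). Reading each as a conjunction of literals (¬a1·¬a2·a3·a4, ¬a1·a2·a3·a4, a1·¬a2·¬a3·¬a4, a1·¬a2·¬a3·a4) and taking the OR gives the canonical DNF.

F(a1, a2, a3, a4) = (((((a1' · a2') · a3) · a4) + (((a1' · a2) · a3) · a4)) + (((a1 · a2') · a3') · a4')) + (((a1 · a2') · a3') · a4)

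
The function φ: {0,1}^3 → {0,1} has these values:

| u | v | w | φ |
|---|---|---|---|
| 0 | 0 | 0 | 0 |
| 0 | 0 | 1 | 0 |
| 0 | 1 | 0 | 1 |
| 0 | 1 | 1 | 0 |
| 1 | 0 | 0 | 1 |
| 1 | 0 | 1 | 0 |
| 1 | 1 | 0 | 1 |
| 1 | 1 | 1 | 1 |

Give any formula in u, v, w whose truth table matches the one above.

φ(u, v, w) = ((((¬u ∧ v) ∧ ¬w) ∨ ((u ∧ ¬v) ∧ ¬w)) ∨ ((u ∧ v) ∧ ¬w)) ∨ ((u ∧ v) ∧ w)

φ=1 on 4 inputs: (0,1,0), (1,0,0), (1,1,0), (1,1,1). Reading each as a conjunction of literals (¬u·v·¬w, u·¬v·¬w, u·v·¬w, u·v·w) and taking the OR gives the canonical DNF.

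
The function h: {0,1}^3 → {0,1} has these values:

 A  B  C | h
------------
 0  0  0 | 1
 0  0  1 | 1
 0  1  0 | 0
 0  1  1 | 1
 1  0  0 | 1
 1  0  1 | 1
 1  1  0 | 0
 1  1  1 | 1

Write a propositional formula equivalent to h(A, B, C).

The 0-rows are (0,1,0), (1,1,0). Take each as a conjunction (¬A·B·¬C, A·B·¬C), form their disjunction, and complement — that gives a formula that is 1 everywhere h is.

h(A, B, C) = not (((not A and B) and not C) or ((A and B) and not C))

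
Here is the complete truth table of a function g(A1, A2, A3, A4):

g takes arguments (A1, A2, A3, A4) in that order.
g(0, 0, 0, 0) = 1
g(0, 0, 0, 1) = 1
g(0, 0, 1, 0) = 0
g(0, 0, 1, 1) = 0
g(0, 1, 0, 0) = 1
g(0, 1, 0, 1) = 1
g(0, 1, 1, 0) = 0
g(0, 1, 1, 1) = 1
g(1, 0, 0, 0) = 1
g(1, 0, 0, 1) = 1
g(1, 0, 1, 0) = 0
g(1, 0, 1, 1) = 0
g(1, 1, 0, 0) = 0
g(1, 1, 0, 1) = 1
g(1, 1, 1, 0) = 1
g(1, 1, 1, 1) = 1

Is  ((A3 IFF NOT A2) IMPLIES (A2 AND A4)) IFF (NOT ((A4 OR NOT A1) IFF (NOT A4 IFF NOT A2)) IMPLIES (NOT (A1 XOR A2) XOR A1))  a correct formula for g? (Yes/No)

Evaluate ((A3 IFF NOT A2) IMPLIES (A2 AND A4)) IFF (NOT ((A4 OR NOT A1) IFF (NOT A4 IFF NOT A2)) IMPLIES (NOT (A1 XOR A2) XOR A1)) on each row and compare to g:
  A1=0, A2=0, A3=0, A4=0: formula gives 1, g = 1 ✓
  A1=0, A2=0, A3=0, A4=1: formula gives 1, g = 1 ✓
  A1=0, A2=0, A3=1, A4=0: formula gives 0, g = 0 ✓
  A1=0, A2=0, A3=1, A4=1: formula gives 0, g = 0 ✓
  …and likewise for the remaining 12 rows.
All 16 rows match — the expression computes g exactly.

Yes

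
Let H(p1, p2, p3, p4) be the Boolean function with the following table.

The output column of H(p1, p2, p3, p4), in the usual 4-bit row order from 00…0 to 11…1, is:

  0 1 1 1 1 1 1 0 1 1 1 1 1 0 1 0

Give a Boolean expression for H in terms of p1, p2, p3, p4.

The 0-rows are (0,0,0,0), (0,1,1,1), (1,1,0,1), (1,1,1,1). Take each as a conjunction (¬p1·¬p2·¬p3·¬p4, ¬p1·p2·p3·p4, p1·p2·¬p3·p4, p1·p2·p3·p4), form their disjunction, and complement — that gives a formula that is 1 everywhere H is.

H(p1, p2, p3, p4) = ¬((((((¬p1 ∧ ¬p2) ∧ ¬p3) ∧ ¬p4) ∨ (((¬p1 ∧ p2) ∧ p3) ∧ p4)) ∨ (((p1 ∧ p2) ∧ ¬p3) ∧ p4)) ∨ (((p1 ∧ p2) ∧ p3) ∧ p4))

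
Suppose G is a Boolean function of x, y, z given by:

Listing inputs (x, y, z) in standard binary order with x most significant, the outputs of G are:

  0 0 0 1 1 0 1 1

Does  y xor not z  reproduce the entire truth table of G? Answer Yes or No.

Test each input against both G and the formula:
  x=0, y=0, z=0: formula gives 1, but G = 0 ✗
Since they disagree at (0,0,0), the expression is not a correct formula for G.

No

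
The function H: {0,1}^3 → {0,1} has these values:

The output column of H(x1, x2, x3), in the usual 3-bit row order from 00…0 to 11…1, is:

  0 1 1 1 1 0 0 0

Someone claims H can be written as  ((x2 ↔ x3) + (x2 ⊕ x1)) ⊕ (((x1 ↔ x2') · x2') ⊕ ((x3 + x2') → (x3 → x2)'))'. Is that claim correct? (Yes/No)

No

Check the formula against H row by row:
  x1=0, x2=0, x3=0: formula gives 0, H = 0 ✓
  x1=0, x2=0, x3=1: formula gives 0, but H = 1 ✗
A single disagreement suffices: at (0,0,1) they differ, so the formula does not compute H.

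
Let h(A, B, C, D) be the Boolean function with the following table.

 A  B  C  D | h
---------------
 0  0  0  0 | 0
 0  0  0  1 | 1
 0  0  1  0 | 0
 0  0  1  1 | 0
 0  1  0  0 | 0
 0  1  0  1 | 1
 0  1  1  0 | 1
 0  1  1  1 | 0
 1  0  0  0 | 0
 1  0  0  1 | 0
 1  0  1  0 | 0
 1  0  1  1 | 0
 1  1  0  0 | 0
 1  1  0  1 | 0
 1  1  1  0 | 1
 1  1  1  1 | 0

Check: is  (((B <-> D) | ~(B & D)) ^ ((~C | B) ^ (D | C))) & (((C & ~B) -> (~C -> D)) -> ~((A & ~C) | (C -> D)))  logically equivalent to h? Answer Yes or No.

No

Check the formula against h row by row:
  A=0, B=0, C=0, D=0: formula gives 0, h = 0 ✓
  A=0, B=0, C=0, D=1: formula gives 0, but h = 1 ✗
A single disagreement suffices: at (0,0,0,1) they differ, so the formula does not compute h.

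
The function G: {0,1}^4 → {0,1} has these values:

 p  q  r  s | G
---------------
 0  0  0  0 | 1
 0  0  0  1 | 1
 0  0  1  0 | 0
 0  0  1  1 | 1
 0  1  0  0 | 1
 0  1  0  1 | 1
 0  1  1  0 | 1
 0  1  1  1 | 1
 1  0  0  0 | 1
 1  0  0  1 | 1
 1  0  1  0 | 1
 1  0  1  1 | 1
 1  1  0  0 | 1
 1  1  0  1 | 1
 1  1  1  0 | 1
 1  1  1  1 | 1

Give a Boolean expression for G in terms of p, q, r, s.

G is 0 on exactly one input, (0,0,1,0), whose minterm is ¬p·¬q·r·¬s. So G is the negation of that single conjunction.

G(p, q, r, s) = ~(((~p & ~q) & r) & ~s)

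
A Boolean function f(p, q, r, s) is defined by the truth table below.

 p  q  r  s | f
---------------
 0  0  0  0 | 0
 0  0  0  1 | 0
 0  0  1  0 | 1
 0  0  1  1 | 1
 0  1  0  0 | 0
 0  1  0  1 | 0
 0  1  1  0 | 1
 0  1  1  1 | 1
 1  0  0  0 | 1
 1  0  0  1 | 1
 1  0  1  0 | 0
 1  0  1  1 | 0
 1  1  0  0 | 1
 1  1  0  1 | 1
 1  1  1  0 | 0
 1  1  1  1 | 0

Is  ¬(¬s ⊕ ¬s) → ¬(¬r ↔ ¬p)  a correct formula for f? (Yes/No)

Yes

Test each input against both f and the formula:
  p=0, q=0, r=0, s=0: formula gives 0, f = 0 ✓
  p=0, q=0, r=0, s=1: formula gives 0, f = 0 ✓
  p=0, q=0, r=1, s=0: formula gives 1, f = 1 ✓
  p=0, q=0, r=1, s=1: formula gives 1, f = 1 ✓
  …and likewise for the remaining 12 rows.
All 16 rows match — the expression computes f exactly.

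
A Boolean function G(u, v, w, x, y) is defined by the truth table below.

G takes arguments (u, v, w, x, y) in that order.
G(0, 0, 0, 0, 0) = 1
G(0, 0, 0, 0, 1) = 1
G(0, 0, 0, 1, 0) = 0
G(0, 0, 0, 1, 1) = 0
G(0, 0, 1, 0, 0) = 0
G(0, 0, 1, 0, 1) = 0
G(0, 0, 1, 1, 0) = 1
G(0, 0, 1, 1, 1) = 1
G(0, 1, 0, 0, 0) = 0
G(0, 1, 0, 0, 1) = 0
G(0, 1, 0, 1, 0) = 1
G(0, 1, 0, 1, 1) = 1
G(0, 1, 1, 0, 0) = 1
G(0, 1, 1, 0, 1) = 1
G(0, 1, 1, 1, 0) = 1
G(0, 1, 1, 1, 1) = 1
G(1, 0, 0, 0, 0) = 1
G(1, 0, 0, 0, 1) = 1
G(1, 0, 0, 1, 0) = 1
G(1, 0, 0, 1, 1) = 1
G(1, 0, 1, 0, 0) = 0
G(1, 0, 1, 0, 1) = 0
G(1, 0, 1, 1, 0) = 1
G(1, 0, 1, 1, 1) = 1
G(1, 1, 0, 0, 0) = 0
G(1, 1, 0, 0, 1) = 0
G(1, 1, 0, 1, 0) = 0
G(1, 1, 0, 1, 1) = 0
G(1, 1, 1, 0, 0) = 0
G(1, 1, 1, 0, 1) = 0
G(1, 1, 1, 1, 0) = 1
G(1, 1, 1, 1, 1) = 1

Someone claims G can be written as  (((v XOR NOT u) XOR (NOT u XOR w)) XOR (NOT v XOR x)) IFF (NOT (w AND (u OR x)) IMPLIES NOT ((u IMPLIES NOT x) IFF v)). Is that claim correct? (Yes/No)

Yes

Check the formula against G row by row:
  u=0, v=0, w=0, x=0, y=0: formula gives 1, G = 1 ✓
  u=0, v=0, w=0, x=0, y=1: formula gives 1, G = 1 ✓
  u=0, v=0, w=0, x=1, y=0: formula gives 0, G = 0 ✓
  u=0, v=0, w=0, x=1, y=1: formula gives 0, G = 0 ✓
  … (the remaining 28 rows also agree.)
All 32 rows match — the expression computes G exactly.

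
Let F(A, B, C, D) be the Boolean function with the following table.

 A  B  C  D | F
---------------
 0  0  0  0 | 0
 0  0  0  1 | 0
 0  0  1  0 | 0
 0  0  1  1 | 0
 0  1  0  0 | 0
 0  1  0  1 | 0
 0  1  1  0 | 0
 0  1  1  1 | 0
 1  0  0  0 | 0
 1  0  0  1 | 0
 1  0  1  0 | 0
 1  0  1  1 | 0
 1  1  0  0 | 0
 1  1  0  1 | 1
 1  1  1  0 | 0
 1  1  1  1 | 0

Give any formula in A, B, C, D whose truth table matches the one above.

F(A, B, C, D) = ((A ∧ B) ∧ ¬C) ∧ D

Only row (1,1,0,1) gives 1. That row's minterm A·B·¬C·D is F directly.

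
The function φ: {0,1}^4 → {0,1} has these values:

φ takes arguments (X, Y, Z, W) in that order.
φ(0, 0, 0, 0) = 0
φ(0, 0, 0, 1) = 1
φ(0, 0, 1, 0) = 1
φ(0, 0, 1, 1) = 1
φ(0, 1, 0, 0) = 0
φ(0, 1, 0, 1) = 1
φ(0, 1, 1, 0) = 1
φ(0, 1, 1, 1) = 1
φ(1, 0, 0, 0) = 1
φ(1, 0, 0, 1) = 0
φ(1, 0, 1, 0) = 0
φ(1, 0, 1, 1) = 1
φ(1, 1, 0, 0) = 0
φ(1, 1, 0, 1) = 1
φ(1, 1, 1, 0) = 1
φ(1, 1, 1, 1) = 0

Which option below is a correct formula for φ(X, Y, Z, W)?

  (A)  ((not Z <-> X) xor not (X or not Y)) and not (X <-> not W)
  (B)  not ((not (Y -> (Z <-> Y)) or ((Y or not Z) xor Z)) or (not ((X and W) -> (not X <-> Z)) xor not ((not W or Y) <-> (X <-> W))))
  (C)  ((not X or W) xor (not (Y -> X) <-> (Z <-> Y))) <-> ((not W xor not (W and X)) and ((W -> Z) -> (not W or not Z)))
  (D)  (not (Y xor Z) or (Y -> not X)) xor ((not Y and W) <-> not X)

C

(A) fails at (0,0,0,1): the formula yields 0, φ is 1.
(B) fails at (0,0,0,1): the formula yields 0, φ is 1.
(D) fails at (0,0,0,0): the formula yields 1, φ is 0.
Only (C) survives; checking it on all 16 rows confirms it matches φ.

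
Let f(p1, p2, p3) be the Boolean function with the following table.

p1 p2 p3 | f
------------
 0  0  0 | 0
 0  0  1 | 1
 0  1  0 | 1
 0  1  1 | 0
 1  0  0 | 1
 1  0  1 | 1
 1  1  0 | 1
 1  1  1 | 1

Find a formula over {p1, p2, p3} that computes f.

The 0-rows are (0,0,0), (0,1,1). Take each as a conjunction (¬p1·¬p2·¬p3, ¬p1·p2·p3), form their disjunction, and complement — that gives a formula that is 1 everywhere f is.

f(p1, p2, p3) = (((p1' · p2') · p3') + ((p1' · p2) · p3))'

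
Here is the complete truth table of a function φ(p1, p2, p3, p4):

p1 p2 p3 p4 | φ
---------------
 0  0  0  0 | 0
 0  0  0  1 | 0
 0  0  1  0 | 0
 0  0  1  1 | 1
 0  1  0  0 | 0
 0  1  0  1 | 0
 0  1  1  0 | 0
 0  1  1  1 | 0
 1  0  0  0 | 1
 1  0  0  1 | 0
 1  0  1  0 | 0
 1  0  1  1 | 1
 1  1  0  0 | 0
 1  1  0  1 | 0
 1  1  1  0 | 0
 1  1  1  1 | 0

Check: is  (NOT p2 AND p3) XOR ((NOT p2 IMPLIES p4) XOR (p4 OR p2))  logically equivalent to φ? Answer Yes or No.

Test each input against both φ and the formula:
  p1=0, p2=0, p3=0, p4=0: formula gives 0, φ = 0 ✓
  p1=0, p2=0, p3=0, p4=1: formula gives 0, φ = 0 ✓
  p1=0, p2=0, p3=1, p4=0: formula gives 1, but φ = 0 ✗
Row (0,0,1,0) is a counterexample, so the formula is not equivalent to φ.

No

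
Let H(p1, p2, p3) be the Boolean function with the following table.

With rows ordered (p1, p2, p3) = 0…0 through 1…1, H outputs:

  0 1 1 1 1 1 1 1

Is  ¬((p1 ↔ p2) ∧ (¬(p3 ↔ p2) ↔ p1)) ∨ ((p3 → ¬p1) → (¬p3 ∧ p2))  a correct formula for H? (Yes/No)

Test each input against both H and the formula:
  p1=0, p2=0, p3=0: formula gives 0, H = 0 ✓
  p1=0, p2=0, p3=1: formula gives 1, H = 1 ✓
  p1=0, p2=1, p3=0: formula gives 1, H = 1 ✓
  p1=0, p2=1, p3=1: formula gives 1, H = 1 ✓
  p1=1, p2=0, p3=0: formula gives 1, H = 1 ✓
  …and likewise for the remaining 3 rows.
No disagreement on any input; they are logically equivalent.

Yes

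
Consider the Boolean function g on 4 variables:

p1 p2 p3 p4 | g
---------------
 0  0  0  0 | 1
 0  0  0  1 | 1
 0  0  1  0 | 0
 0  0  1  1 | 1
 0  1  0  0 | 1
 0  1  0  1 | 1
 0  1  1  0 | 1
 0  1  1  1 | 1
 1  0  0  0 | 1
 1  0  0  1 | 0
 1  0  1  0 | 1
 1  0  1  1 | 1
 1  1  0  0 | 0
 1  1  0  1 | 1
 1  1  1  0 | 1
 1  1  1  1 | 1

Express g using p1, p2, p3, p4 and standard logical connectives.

The 0-rows are (0,0,1,0), (1,0,0,1), (1,1,0,0). Take each as a conjunction (¬p1·¬p2·p3·¬p4, p1·¬p2·¬p3·p4, p1·p2·¬p3·¬p4), form their disjunction, and complement — that gives a formula that is 1 everywhere g is.

g(p1, p2, p3, p4) = ¬(((((¬p1 ∧ ¬p2) ∧ p3) ∧ ¬p4) ∨ (((p1 ∧ ¬p2) ∧ ¬p3) ∧ p4)) ∨ (((p1 ∧ p2) ∧ ¬p3) ∧ ¬p4))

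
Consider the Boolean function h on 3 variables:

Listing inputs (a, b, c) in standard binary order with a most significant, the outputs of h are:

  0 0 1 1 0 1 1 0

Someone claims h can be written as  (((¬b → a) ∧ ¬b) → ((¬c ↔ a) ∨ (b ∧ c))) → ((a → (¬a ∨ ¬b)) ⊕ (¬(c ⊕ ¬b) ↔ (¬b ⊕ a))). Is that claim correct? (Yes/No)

No

Test each input against both h and the formula:
  a=0, b=0, c=0: formula gives 1, but h = 0 ✗
A single disagreement suffices: at (0,0,0) they differ, so the formula does not compute h.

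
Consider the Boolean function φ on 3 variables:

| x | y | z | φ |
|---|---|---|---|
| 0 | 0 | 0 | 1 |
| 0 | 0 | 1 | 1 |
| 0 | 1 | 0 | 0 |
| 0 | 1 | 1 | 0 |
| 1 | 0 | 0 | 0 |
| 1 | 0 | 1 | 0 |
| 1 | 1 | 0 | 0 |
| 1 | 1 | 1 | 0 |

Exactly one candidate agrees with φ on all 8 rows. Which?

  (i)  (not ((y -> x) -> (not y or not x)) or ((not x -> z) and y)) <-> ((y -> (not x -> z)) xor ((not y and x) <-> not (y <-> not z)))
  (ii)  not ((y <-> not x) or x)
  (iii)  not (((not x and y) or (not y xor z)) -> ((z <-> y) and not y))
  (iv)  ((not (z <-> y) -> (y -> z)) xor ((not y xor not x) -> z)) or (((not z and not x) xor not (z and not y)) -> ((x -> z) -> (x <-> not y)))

(i): at (0,0,0) it gives 0, but φ = 1 — eliminated.
(iii): at (0,0,0) it gives 0, but φ = 1 — eliminated.
(iv): at (0,1,0) it gives 1, but φ = 0 — eliminated.
(ii) is the remaining candidate, and it agrees with φ on all 8 inputs.

ii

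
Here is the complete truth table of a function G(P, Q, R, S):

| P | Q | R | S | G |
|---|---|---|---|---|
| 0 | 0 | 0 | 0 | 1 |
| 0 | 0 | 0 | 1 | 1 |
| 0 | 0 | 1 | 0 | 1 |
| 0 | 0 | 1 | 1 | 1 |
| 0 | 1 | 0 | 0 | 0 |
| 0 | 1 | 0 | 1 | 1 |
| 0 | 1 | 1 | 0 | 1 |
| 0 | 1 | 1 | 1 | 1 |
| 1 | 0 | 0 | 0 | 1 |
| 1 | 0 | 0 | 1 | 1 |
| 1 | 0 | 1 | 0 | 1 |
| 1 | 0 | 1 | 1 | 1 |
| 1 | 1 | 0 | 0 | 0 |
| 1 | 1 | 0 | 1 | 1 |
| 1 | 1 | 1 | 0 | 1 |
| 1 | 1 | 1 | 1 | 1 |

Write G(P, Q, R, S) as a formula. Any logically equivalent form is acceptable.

G(P, Q, R, S) = NOT ((((NOT P AND Q) AND NOT R) AND NOT S) OR (((P AND Q) AND NOT R) AND NOT S))

There are just 2 zero rows: (0,1,0,0), (1,1,0,0). Their minterms are ¬P·Q·¬R·¬S, P·Q·¬R·¬S; the OR of those covers precisely the 0-outputs, and negating it yields G.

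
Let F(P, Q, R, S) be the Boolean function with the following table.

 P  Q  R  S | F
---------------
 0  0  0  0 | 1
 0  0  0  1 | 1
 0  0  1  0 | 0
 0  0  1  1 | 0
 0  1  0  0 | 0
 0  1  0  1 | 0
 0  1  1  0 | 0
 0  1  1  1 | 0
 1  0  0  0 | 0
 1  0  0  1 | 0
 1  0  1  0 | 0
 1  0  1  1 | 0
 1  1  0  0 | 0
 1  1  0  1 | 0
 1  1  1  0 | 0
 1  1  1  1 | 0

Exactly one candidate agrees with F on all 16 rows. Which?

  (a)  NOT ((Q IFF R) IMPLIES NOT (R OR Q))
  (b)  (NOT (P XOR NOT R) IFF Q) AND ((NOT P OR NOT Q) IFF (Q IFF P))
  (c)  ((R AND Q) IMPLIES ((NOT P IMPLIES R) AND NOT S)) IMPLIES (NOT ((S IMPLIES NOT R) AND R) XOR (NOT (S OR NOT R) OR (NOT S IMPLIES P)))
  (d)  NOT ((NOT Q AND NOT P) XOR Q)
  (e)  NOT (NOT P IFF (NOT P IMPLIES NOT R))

b

(a) fails at (0,0,0,0): the formula yields 0, F is 1.
(c) fails at (0,0,0,1): the formula yields 0, F is 1.
(d) fails at (0,0,0,0): the formula yields 0, F is 1.
(e) fails at (0,0,0,0): the formula yields 0, F is 1.
(b) is the remaining candidate, and it agrees with F on all 16 inputs.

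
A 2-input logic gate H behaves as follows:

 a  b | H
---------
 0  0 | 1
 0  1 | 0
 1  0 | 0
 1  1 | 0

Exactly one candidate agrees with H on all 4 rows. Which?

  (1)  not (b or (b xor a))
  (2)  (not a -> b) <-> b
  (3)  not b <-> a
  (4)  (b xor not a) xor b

(2) fails at (0,1): the formula yields 1, H is 0.
(3) fails at (0,0): the formula yields 0, H is 1.
(4) fails at (0,1): the formula yields 1, H is 0.
Only (1) survives; checking it on all 4 rows confirms it matches H.

1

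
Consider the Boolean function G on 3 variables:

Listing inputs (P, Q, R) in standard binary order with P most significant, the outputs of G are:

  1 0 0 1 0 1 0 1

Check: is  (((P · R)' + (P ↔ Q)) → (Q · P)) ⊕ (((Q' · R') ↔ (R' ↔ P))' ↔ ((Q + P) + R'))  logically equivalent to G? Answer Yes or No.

Yes

Evaluate (((P · R)' + (P ↔ Q)) → (Q · P)) ⊕ (((Q' · R') ↔ (R' ↔ P))' ↔ ((Q + P) + R')) on each row and compare to G:
  P=0, Q=0, R=0: formula gives 1, G = 1 ✓
  P=0, Q=0, R=1: formula gives 0, G = 0 ✓
  P=0, Q=1, R=0: formula gives 0, G = 0 ✓
  P=0, Q=1, R=1: formula gives 1, G = 1 ✓
  P=1, Q=0, R=0: formula gives 0, G = 0 ✓
  …and likewise for the remaining 3 rows.
No disagreement on any input; they are logically equivalent.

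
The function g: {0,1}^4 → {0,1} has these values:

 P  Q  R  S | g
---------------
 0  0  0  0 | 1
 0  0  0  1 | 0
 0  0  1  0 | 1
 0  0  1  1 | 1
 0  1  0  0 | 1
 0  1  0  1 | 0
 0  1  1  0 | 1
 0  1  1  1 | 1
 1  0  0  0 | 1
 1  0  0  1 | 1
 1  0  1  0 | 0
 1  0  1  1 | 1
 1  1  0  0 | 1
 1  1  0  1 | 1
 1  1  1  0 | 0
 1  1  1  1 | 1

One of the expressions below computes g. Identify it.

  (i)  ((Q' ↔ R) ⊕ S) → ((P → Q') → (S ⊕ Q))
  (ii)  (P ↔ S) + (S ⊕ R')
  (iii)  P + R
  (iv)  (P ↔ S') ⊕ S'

ii

(i): at (0,0,0,1) it gives 1, but g = 0 — eliminated.
(iii): at (0,0,0,0) it gives 0, but g = 1 — eliminated.
(iv): at (0,0,0,1) it gives 1, but g = 0 — eliminated.
That leaves (ii). Evaluating it on every row reproduces the table of g exactly.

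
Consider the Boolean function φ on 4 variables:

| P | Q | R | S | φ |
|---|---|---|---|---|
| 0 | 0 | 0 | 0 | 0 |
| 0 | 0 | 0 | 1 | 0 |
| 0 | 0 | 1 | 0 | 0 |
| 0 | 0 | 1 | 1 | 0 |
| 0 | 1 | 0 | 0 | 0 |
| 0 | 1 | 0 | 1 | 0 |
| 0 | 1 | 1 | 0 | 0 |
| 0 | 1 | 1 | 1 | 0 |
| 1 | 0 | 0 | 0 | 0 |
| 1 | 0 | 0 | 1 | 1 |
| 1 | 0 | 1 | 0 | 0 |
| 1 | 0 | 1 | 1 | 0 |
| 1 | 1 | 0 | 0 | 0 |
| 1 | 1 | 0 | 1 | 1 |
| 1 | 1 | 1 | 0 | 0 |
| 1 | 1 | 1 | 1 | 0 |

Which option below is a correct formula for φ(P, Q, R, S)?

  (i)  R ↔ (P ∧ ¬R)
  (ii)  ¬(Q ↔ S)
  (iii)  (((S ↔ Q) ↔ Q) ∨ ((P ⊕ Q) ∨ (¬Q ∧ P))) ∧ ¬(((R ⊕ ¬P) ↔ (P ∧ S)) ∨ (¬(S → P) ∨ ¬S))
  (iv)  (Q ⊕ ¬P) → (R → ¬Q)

(i) disagrees with φ on (0,0,0,0) (formula → 1, table → 0); rule it out.
(ii) disagrees with φ on (0,0,0,1) (formula → 1, table → 0); rule it out.
(iv) disagrees with φ on (0,0,0,0) (formula → 1, table → 0); rule it out.
(iii) is the remaining candidate, and it agrees with φ on all 16 inputs.

iii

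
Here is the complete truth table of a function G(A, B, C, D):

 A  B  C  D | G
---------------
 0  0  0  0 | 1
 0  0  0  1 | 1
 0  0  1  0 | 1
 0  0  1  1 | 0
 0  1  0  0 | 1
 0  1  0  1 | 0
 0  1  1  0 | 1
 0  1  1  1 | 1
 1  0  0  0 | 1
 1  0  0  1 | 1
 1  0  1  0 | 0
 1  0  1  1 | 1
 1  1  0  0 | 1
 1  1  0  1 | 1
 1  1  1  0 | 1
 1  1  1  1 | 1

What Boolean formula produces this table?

G(A, B, C, D) = NOT (((((NOT A AND NOT B) AND C) AND D) OR (((NOT A AND B) AND NOT C) AND D)) OR (((A AND NOT B) AND C) AND NOT D))

There are just 3 zero rows: (0,0,1,1), (0,1,0,1), (1,0,1,0). Their minterms are ¬A·¬B·C·D, ¬A·B·¬C·D, A·¬B·C·¬D; the OR of those covers precisely the 0-outputs, and negating it yields G.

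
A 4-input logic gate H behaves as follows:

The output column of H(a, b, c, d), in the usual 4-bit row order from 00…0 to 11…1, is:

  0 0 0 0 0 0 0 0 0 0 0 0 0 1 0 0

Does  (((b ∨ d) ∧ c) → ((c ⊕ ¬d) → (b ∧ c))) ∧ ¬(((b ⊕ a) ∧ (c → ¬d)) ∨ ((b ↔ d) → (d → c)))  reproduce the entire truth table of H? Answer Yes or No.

Yes

Test each input against both H and the formula:
  a=0, b=0, c=0, d=0: formula gives 0, H = 0 ✓
  a=0, b=0, c=0, d=1: formula gives 0, H = 0 ✓
  a=0, b=0, c=1, d=0: formula gives 0, H = 0 ✓
  a=0, b=0, c=1, d=1: formula gives 0, H = 0 ✓
  … (the remaining 12 rows also agree.)
All 16 rows match — the expression computes H exactly.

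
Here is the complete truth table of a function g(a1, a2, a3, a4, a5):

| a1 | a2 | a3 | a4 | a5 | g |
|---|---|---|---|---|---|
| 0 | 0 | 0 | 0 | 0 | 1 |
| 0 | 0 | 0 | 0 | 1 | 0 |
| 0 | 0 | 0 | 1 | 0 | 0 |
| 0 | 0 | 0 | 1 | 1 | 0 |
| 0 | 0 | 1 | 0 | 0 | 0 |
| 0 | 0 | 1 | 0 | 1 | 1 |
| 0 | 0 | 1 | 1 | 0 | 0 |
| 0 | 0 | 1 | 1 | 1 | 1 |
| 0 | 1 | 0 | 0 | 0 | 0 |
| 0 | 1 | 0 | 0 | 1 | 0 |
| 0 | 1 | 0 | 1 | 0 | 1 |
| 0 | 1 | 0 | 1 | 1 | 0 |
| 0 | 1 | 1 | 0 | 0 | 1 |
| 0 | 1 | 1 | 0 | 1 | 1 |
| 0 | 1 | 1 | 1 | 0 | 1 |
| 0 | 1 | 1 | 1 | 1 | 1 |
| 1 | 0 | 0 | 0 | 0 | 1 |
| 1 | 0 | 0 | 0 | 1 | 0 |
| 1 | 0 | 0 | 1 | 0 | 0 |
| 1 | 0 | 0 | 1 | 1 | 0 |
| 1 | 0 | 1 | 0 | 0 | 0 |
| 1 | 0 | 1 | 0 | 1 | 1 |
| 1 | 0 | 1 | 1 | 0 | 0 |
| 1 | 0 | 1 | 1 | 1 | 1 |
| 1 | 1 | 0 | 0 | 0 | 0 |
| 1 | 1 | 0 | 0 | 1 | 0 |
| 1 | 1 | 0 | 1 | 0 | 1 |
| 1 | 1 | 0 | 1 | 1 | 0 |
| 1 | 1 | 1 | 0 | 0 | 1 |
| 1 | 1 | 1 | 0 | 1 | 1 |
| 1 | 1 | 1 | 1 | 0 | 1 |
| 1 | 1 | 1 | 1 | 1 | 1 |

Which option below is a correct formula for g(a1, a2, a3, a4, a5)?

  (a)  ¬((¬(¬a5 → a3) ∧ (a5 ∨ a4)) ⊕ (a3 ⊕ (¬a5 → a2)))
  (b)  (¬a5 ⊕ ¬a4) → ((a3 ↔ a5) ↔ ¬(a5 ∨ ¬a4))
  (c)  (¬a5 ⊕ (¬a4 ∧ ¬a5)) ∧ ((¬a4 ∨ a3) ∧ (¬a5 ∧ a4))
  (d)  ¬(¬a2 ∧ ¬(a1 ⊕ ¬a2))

(b) disagrees with g on (0,0,0,0,1) (formula → 1, table → 0); rule it out.
(c) disagrees with g on (0,0,0,0,0) (formula → 0, table → 1); rule it out.
(d) disagrees with g on (0,0,0,0,1) (formula → 1, table → 0); rule it out.
(a) is the remaining candidate, and it agrees with g on all 32 inputs.

a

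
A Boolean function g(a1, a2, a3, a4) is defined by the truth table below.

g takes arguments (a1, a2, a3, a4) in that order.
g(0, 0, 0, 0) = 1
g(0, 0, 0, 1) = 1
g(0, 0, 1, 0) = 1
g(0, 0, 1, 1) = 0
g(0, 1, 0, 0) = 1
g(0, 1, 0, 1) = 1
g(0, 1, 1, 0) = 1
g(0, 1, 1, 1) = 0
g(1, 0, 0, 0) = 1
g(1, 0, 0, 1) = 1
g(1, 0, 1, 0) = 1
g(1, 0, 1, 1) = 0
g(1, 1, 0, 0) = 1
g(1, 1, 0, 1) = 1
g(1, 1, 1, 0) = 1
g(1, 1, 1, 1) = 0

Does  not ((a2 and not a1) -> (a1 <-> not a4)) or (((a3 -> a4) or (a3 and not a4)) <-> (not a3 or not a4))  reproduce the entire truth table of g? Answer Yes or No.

Yes

Test each input against both g and the formula:
  a1=0, a2=0, a3=0, a4=0: formula gives 1, g = 1 ✓
  a1=0, a2=0, a3=0, a4=1: formula gives 1, g = 1 ✓
  a1=0, a2=0, a3=1, a4=0: formula gives 1, g = 1 ✓
  a1=0, a2=0, a3=1, a4=1: formula gives 0, g = 0 ✓
  … (the remaining 12 rows also agree.)
All 16 rows match — the expression computes g exactly.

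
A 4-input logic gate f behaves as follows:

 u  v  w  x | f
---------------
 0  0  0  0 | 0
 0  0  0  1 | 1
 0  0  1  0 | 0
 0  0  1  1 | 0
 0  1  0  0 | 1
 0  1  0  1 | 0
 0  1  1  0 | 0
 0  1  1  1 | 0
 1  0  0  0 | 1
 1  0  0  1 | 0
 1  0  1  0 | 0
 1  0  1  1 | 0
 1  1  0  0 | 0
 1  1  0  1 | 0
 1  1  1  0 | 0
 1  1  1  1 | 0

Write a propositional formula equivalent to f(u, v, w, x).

f(u, v, w, x) = ((((NOT u AND NOT v) AND NOT w) AND x) OR (((NOT u AND v) AND NOT w) AND NOT x)) OR (((u AND NOT v) AND NOT w) AND NOT x)

f=1 on 3 inputs: (0,0,0,1), (0,1,0,0), (1,0,0,0). Reading each as a conjunction of literals (¬u·¬v·¬w·x, ¬u·v·¬w·¬x, u·¬v·¬w·¬x) and taking the OR gives the canonical DNF.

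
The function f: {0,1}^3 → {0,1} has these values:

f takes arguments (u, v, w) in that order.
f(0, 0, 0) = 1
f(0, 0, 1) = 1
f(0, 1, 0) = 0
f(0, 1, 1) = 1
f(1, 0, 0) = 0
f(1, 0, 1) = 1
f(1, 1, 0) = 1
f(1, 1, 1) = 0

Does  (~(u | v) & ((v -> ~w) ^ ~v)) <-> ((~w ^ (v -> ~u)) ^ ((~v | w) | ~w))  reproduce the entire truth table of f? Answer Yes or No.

Evaluate (~(u | v) & ((v -> ~w) ^ ~v)) <-> ((~w ^ (v -> ~u)) ^ ((~v | w) | ~w)) on each row and compare to f:
  u=0, v=0, w=0: formula gives 0, but f = 1 ✗
A single disagreement suffices: at (0,0,0) they differ, so the formula does not compute f.

No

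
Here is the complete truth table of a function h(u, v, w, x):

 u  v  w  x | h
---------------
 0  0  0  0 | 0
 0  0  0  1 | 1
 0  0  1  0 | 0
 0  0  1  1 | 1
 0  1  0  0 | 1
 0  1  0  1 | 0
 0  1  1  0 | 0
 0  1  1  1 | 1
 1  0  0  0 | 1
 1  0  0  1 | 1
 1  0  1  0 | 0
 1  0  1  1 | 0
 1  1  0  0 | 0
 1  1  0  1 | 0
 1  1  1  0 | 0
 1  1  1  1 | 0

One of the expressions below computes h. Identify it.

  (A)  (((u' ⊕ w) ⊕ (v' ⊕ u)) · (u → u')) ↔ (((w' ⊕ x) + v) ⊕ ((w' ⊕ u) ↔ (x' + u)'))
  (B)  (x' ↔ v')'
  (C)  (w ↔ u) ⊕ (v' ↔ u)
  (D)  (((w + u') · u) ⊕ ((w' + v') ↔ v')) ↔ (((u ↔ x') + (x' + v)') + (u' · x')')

D

(A): at (0,0,0,1) it gives 0, but h = 1 — eliminated.
(B): at (0,1,1,0) it gives 1, but h = 0 — eliminated.
(C): at (0,0,0,0) it gives 1, but h = 0 — eliminated.
Only (D) survives; checking it on all 16 rows confirms it matches h.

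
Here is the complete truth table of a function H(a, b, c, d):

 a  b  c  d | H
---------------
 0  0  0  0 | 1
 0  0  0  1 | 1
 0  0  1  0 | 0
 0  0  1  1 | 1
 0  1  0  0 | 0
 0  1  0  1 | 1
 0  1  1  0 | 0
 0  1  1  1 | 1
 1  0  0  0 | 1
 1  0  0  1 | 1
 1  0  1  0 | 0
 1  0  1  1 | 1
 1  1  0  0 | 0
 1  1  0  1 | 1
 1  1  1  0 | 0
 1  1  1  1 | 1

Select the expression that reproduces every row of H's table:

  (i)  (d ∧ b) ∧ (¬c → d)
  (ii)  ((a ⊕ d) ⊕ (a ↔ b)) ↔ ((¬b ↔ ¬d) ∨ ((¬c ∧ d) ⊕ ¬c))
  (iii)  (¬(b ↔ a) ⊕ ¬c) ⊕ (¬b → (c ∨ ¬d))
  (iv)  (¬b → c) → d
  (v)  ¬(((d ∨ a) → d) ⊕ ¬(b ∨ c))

iv

(i) fails at (0,0,0,0): the formula yields 0, H is 1.
(ii) fails at (0,0,1,0): the formula yields 1, H is 0.
(iii) fails at (0,0,0,0): the formula yields 0, H is 1.
(v) fails at (0,0,1,1): the formula yields 0, H is 1.
(iv) is the remaining candidate, and it agrees with H on all 16 inputs.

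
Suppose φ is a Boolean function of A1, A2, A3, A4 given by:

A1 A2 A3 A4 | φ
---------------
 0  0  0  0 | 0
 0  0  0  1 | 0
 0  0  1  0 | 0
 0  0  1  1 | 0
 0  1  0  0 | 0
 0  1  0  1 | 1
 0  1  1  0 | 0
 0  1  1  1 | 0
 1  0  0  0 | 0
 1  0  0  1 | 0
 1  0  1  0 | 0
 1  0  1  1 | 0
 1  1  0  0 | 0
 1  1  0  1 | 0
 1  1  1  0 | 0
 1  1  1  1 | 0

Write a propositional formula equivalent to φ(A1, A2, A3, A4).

φ is 1 on exactly one input, (0,1,0,1), whose minterm is ¬A1·A2·¬A3·A4. So φ is just that conjunction.

φ(A1, A2, A3, A4) = ((NOT A1 AND A2) AND NOT A3) AND A4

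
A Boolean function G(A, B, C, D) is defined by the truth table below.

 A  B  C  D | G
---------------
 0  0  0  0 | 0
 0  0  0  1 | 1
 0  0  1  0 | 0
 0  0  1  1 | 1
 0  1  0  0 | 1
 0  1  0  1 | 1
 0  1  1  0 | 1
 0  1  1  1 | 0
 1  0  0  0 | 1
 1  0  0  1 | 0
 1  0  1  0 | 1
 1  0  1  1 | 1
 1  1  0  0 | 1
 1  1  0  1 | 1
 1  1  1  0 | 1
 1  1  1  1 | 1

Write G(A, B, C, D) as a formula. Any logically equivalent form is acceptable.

G(A, B, C, D) = ¬((((((¬A ∧ ¬B) ∧ ¬C) ∧ ¬D) ∨ (((¬A ∧ ¬B) ∧ C) ∧ ¬D)) ∨ (((¬A ∧ B) ∧ C) ∧ D)) ∨ (((A ∧ ¬B) ∧ ¬C) ∧ D))

G is 0 on only 4 rows — (0,0,0,0), (0,0,1,0), (0,1,1,1), (1,0,0,1). Writing each as a minterm (¬A·¬B·¬C·¬D, ¬A·¬B·C·¬D, ¬A·B·C·D, A·¬B·¬C·D) and OR-ing them characterizes exactly where G=0, so G is the negation of that disjunction.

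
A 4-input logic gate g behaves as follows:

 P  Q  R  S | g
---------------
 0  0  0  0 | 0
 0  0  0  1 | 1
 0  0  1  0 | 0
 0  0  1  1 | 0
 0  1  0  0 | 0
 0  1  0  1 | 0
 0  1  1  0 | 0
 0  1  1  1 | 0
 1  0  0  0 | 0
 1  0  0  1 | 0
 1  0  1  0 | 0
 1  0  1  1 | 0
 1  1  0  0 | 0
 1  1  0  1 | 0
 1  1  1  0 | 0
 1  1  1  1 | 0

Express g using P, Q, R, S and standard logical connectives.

g(P, Q, R, S) = ((~P & ~Q) & ~R) & S

Only row (0,0,0,1) gives 1. That row's minterm ¬P·¬Q·¬R·S is g directly.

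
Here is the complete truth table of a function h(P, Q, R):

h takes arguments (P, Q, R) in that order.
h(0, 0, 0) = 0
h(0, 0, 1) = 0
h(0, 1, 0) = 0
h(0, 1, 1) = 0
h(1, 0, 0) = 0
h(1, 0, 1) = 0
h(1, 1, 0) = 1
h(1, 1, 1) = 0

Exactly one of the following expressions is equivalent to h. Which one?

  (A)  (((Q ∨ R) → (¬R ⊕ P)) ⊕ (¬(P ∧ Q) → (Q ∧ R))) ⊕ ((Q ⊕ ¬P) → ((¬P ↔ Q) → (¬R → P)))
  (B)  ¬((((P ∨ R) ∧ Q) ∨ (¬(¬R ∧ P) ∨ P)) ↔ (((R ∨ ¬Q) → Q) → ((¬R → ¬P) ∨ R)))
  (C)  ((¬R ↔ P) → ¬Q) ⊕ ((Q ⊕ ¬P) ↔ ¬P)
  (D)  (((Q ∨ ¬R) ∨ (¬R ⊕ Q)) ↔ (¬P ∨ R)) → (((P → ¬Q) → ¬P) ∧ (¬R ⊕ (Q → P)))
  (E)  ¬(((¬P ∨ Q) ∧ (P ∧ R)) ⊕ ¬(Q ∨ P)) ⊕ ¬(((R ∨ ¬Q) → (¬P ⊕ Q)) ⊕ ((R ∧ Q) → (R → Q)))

B

(A) disagrees with h on (0,0,1) (formula → 1, table → 0); rule it out.
(C) disagrees with h on (0,1,0) (formula → 1, table → 0); rule it out.
(D) disagrees with h on (0,0,1) (formula → 1, table → 0); rule it out.
(E) disagrees with h on (0,0,0) (formula → 1, table → 0); rule it out.
That leaves (B). Evaluating it on every row reproduces the table of h exactly.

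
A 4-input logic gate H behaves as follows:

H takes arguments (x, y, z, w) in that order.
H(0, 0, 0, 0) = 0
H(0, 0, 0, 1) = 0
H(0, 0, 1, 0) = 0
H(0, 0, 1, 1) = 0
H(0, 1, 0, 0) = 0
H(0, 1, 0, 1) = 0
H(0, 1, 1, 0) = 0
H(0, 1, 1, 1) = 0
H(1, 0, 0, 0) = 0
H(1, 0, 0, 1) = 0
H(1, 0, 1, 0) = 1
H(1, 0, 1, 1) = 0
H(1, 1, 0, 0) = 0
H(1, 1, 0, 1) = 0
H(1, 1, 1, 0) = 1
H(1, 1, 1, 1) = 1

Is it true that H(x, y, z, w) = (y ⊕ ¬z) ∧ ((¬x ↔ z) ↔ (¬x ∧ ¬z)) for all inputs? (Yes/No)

No

Check the formula against H row by row:
  x=0, y=0, z=0, w=0: formula gives 0, H = 0 ✓
  x=0, y=0, z=0, w=1: formula gives 0, H = 0 ✓
  x=0, y=0, z=1, w=0: formula gives 0, H = 0 ✓
  x=0, y=0, z=1, w=1: formula gives 0, H = 0 ✓
  …
  x=1, y=0, z=1, w=0: formula gives 0, but H = 1 ✗
Row (1,0,1,0) is a counterexample, so the formula is not equivalent to H.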